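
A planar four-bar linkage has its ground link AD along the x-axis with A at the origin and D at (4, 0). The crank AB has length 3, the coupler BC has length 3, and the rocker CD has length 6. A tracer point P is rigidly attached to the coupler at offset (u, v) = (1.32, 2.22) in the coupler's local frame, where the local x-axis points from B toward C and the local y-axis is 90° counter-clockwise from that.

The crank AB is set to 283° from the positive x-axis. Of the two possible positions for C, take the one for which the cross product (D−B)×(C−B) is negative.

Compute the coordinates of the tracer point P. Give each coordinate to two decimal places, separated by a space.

3.25 -3.17

A=(0,0), D=(4.00,0)
B = A + 3.00·(cos283°, sin283°) = (0.6749, -2.9231)
|BD| = 4.4273
circle(B,3.00) ∩ circle(D,6.00): a=-0.8356, h=2.8813
  candidates: C₊=(-1.8551,-1.3108) cross=12.756; C₋=(1.9496,-5.6388) cross=-12.756
  mode - wants cross < 0 → take C=(1.9496,-5.6388) (cross=-12.756)
ex = (C−B)/|BC| = (0.4249,-0.9052); ey = (0.9052,0.4249)
P = B + 1.32·ex + 2.22·ey = (3.2454,-3.1747)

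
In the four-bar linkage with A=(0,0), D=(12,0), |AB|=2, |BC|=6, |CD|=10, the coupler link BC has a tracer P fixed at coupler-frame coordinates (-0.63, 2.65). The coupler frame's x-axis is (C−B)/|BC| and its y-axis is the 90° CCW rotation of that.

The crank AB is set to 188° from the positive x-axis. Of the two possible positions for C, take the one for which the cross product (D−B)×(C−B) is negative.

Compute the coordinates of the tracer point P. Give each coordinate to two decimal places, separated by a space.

-0.88 2.21

A=(0,0), D=(12.00,0)
B = A + 2.00·(cos188°, sin188°) = (-1.9805, -0.2783)
|BD| = 13.9833
circle(B,6.00) ∩ circle(D,10.00): a=4.7032, h=3.7256
  candidates: C₊=(2.6476,3.5401) cross=52.096; C₋=(2.7959,-3.9095) cross=-52.096
  mode - wants cross < 0 → take C=(2.7959,-3.9095) (cross=-52.096)
ex = (C−B)/|BC| = (0.7961,-0.6052); ey = (0.6052,0.7961)
P = B + -0.63·ex + 2.65·ey = (-0.8783,2.2125)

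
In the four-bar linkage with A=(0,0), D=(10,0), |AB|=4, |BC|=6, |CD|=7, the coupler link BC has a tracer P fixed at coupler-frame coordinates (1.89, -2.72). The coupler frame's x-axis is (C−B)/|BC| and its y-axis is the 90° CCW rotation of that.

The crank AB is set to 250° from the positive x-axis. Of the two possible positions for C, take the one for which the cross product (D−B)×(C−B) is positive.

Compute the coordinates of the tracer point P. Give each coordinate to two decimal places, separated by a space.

1.87 -4.45

A=(0,0), D=(10.00,0)
B = A + 4.00·(cos250°, sin250°) = (-1.3681, -3.7588)
|BD| = 11.9734
circle(B,6.00) ∩ circle(D,7.00): a=5.4438, h=2.5229
  candidates: C₊=(3.0085,0.3455) cross=30.207; C₋=(4.5925,-4.4451) cross=-30.207
  mode + wants cross > 0 → take C=(3.0085,0.3455) (cross=30.207)
ex = (C−B)/|BC| = (0.7294,0.6840); ey = (-0.6840,0.7294)
P = B + 1.89·ex + -2.72·ey = (1.8712,-4.4500)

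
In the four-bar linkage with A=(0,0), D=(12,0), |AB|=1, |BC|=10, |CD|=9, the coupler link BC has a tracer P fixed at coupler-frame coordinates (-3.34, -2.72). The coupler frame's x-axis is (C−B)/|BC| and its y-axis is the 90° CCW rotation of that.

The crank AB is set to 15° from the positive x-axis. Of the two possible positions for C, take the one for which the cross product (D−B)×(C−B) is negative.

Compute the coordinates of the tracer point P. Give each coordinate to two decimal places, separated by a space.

A=(0,0), D=(12.00,0)
B = A + 1.00·(cos15°, sin15°) = (0.9659, 0.2588)
|BD| = 11.0371
circle(B,10.00) ∩ circle(D,9.00): a=6.3793, h=7.7010
  candidates: C₊=(7.5240,7.8081) cross=84.996; C₋=(7.1629,-7.5896) cross=-84.996
  mode - wants cross < 0 → take C=(7.1629,-7.5896) (cross=-84.996)
ex = (C−B)/|BC| = (0.6197,-0.7848); ey = (0.7848,0.6197)
P = B + -3.34·ex + -2.72·ey = (-3.2386,1.1946)

-3.24 1.19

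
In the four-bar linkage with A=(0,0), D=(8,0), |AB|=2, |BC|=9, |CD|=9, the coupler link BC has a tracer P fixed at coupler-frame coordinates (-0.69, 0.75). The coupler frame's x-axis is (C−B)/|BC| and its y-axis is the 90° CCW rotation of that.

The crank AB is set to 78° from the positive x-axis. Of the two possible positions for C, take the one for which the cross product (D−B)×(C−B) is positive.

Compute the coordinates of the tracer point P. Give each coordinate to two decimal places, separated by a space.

A=(0,0), D=(8.00,0)
B = A + 2.00·(cos78°, sin78°) = (0.4158, 1.9563)
|BD| = 7.8324
circle(B,9.00) ∩ circle(D,9.00): a=3.9162, h=8.1033
  candidates: C₊=(6.2319,8.8246) cross=63.468; C₋=(2.1840,-6.8683) cross=-63.468
  mode + wants cross > 0 → take C=(6.2319,8.8246) (cross=63.468)
ex = (C−B)/|BC| = (0.6462,0.7631); ey = (-0.7631,0.6462)
P = B + -0.69·ex + 0.75·ey = (-0.6024,1.9144)

-0.60 1.91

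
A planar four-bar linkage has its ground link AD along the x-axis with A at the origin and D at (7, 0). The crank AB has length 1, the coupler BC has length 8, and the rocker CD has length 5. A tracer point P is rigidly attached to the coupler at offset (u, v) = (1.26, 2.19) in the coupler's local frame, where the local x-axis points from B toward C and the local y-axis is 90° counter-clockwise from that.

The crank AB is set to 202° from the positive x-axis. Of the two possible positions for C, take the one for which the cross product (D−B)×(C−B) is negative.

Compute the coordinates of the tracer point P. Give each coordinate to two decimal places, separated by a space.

1.34 0.74

A=(0,0), D=(7.00,0)
B = A + 1.00·(cos202°, sin202°) = (-0.9272, -0.3746)
|BD| = 7.9360
circle(B,8.00) ∩ circle(D,5.00): a=6.4252, h=4.7663
  candidates: C₊=(5.2658,4.6896) cross=37.825; C₋=(5.7158,-4.8323) cross=-37.825
  mode - wants cross < 0 → take C=(5.7158,-4.8323) (cross=-37.825)
ex = (C−B)/|BC| = (0.8304,-0.5572); ey = (0.5572,0.8304)
P = B + 1.26·ex + 2.19·ey = (1.3394,0.7418)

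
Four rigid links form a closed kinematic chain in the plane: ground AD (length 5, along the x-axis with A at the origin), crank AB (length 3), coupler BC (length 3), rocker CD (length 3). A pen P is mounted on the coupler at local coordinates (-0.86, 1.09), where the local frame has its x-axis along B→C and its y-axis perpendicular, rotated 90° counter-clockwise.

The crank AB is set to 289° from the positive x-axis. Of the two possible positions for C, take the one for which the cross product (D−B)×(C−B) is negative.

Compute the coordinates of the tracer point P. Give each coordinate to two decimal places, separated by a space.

0.11 -1.75

A=(0,0), D=(5.00,0)
B = A + 3.00·(cos289°, sin289°) = (0.9767, -2.8366)
|BD| = 4.9227
circle(B,3.00) ∩ circle(D,3.00): a=2.4613, h=1.7152
  candidates: C₊=(2.0000,-0.0165) cross=8.443; C₋=(3.9767,-2.8201) cross=-8.443
  mode - wants cross < 0 → take C=(3.9767,-2.8201) (cross=-8.443)
ex = (C−B)/|BC| = (1.0000,0.0055); ey = (-0.0055,1.0000)
P = B + -0.86·ex + 1.09·ey = (0.1107,-1.7513)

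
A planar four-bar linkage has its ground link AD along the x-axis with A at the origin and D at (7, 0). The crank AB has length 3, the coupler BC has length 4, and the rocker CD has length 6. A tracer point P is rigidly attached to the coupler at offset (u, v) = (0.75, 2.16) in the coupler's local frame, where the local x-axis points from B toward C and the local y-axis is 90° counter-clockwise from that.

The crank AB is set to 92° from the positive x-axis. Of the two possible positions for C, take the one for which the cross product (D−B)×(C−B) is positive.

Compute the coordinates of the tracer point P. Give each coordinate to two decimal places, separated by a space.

A=(0,0), D=(7.00,0)
B = A + 3.00·(cos92°, sin92°) = (-0.1047, 2.9982)
|BD| = 7.7114
circle(B,4.00) ∩ circle(D,6.00): a=2.5589, h=3.0744
  candidates: C₊=(3.4482,4.8358) cross=23.708; C₋=(1.0576,-0.8292) cross=-23.708
  mode + wants cross > 0 → take C=(3.4482,4.8358) (cross=23.708)
ex = (C−B)/|BC| = (0.8882,0.4594); ey = (-0.4594,0.8882)
P = B + 0.75·ex + 2.16·ey = (-0.4308,5.2613)

-0.43 5.26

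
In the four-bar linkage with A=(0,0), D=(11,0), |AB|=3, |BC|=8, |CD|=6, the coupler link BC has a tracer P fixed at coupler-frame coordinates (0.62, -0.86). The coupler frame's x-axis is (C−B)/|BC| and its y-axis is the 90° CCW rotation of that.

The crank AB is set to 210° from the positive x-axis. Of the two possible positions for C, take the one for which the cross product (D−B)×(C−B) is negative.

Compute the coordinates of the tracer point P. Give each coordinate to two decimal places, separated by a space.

-2.04 -2.40

A=(0,0), D=(11.00,0)
B = A + 3.00·(cos210°, sin210°) = (-2.5981, -1.5000)
|BD| = 13.6806
circle(B,8.00) ∩ circle(D,6.00): a=7.8636, h=1.4708
  candidates: C₊=(5.0569,0.8242) cross=20.122; C₋=(5.3794,-2.0998) cross=-20.122
  mode - wants cross < 0 → take C=(5.3794,-2.0998) (cross=-20.122)
ex = (C−B)/|BC| = (0.9972,-0.0750); ey = (0.0750,0.9972)
P = B + 0.62·ex + -0.86·ey = (-2.0443,-2.4041)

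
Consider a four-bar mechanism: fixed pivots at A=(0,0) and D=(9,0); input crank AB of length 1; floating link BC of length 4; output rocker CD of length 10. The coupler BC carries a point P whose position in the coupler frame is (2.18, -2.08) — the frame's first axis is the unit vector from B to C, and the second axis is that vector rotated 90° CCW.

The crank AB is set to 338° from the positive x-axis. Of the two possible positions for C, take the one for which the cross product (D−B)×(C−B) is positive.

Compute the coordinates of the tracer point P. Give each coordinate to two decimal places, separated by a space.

A=(0,0), D=(9.00,0)
B = A + 1.00·(cos338°, sin338°) = (0.9272, -0.3746)
|BD| = 8.0815
circle(B,4.00) ∩ circle(D,10.00): a=-1.1563, h=3.8292
  candidates: C₊=(-0.4054,3.3969) cross=30.946; C₋=(-0.0504,-4.2533) cross=-30.946
  mode + wants cross > 0 → take C=(-0.4054,3.3969) (cross=30.946)
ex = (C−B)/|BC| = (-0.3331,0.9429); ey = (-0.9429,-0.3331)
P = B + 2.18·ex + -2.08·ey = (2.1621,2.3738)

2.16 2.37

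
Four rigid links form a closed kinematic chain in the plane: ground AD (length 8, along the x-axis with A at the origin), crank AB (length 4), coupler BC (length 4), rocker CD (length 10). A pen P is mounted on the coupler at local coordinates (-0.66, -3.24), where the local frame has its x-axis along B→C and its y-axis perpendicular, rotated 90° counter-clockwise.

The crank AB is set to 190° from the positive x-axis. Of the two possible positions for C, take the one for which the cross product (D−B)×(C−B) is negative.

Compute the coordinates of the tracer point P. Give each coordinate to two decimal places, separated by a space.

-6.81 -2.34

A=(0,0), D=(8.00,0)
B = A + 4.00·(cos190°, sin190°) = (-3.9392, -0.6946)
|BD| = 11.9594
circle(B,4.00) ∩ circle(D,10.00): a=2.4678, h=3.1480
  candidates: C₊=(-1.6584,2.5914) cross=37.648; C₋=(-1.2927,-3.6939) cross=-37.648
  mode - wants cross < 0 → take C=(-1.2927,-3.6939) (cross=-37.648)
ex = (C−B)/|BC| = (0.6616,-0.7498); ey = (0.7498,0.6616)
P = B + -0.66·ex + -3.24·ey = (-6.8054,-2.3434)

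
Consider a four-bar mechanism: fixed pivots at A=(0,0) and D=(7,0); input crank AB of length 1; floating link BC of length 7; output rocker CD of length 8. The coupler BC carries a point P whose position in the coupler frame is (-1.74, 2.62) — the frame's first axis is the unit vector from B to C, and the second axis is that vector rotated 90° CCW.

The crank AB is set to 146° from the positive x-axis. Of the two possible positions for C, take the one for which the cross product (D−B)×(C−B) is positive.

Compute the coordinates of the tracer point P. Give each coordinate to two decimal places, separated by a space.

-3.96 0.32

A=(0,0), D=(7.00,0)
B = A + 1.00·(cos146°, sin146°) = (-0.8290, 0.5592)
|BD| = 7.8490
circle(B,7.00) ∩ circle(D,8.00): a=2.9690, h=6.3392
  candidates: C₊=(2.5840,6.6708) cross=49.756; C₋=(1.6807,-5.9754) cross=-49.756
  mode + wants cross > 0 → take C=(2.5840,6.6708) (cross=49.756)
ex = (C−B)/|BC| = (0.4876,0.8731); ey = (-0.8731,0.4876)
P = B + -1.74·ex + 2.62·ey = (-3.9649,0.3175)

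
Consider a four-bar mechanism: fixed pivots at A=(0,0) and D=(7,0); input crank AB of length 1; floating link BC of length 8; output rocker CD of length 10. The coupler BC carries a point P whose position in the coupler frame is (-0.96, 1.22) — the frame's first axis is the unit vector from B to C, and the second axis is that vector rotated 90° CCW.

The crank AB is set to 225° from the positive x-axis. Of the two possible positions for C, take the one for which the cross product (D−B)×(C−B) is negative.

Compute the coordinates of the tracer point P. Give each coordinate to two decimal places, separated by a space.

0.19 0.56

A=(0,0), D=(7.00,0)
B = A + 1.00·(cos225°, sin225°) = (-0.7071, -0.7071)
|BD| = 7.7395
circle(B,8.00) ∩ circle(D,10.00): a=1.5440, h=7.8496
  candidates: C₊=(0.1133,7.2507) cross=60.752; C₋=(1.5476,-8.3828) cross=-60.752
  mode - wants cross < 0 → take C=(1.5476,-8.3828) (cross=-60.752)
ex = (C−B)/|BC| = (0.2818,-0.9595); ey = (0.9595,0.2818)
P = B + -0.96·ex + 1.22·ey = (0.1929,0.5578)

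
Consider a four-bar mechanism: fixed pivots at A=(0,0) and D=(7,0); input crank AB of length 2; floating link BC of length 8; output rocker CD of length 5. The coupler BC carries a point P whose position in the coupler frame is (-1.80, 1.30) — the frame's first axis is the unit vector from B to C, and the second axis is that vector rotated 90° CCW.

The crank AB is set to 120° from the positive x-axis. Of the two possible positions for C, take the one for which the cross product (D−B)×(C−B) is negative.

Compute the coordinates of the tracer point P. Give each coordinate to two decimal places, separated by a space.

A=(0,0), D=(7.00,0)
B = A + 2.00·(cos120°, sin120°) = (-1.0000, 1.7321)
|BD| = 8.1854
circle(B,8.00) ∩ circle(D,5.00): a=6.4750, h=4.6984
  candidates: C₊=(6.3225,4.9539) cross=38.458; C₋=(4.3342,-4.2301) cross=-38.458
  mode - wants cross < 0 → take C=(4.3342,-4.2301) (cross=-38.458)
ex = (C−B)/|BC| = (0.6668,-0.7453); ey = (0.7453,0.6668)
P = B + -1.80·ex + 1.30·ey = (-1.2313,3.9403)

-1.23 3.94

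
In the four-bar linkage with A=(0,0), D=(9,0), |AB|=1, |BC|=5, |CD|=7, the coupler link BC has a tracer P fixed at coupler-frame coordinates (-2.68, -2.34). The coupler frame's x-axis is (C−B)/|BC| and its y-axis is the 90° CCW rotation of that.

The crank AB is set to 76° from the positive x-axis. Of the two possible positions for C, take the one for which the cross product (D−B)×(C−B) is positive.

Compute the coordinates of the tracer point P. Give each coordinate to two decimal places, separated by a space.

0.07 -2.58

A=(0,0), D=(9.00,0)
B = A + 1.00·(cos76°, sin76°) = (0.2419, 0.9703)
|BD| = 8.8117
circle(B,5.00) ∩ circle(D,7.00): a=3.0440, h=3.9666
  candidates: C₊=(3.7042,4.5776) cross=34.953; C₋=(2.8306,-3.3074) cross=-34.953
  mode + wants cross > 0 → take C=(3.7042,4.5776) (cross=34.953)
ex = (C−B)/|BC| = (0.6925,0.7215); ey = (-0.7215,0.6925)
P = B + -2.68·ex + -2.34·ey = (0.0744,-2.5836)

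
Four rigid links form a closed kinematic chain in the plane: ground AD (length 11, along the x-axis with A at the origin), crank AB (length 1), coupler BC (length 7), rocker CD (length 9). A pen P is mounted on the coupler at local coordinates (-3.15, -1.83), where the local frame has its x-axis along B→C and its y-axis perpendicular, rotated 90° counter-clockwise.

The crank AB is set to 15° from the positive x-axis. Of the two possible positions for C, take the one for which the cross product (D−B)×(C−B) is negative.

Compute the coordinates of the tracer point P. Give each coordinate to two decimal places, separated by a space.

A=(0,0), D=(11.00,0)
B = A + 1.00·(cos15°, sin15°) = (0.9659, 0.2588)
|BD| = 10.0374
circle(B,7.00) ∩ circle(D,9.00): a=3.4247, h=6.1051
  candidates: C₊=(4.5469,6.2735) cross=61.279; C₋=(4.2320,-5.9325) cross=-61.279
  mode - wants cross < 0 → take C=(4.2320,-5.9325) (cross=-61.279)
ex = (C−B)/|BC| = (0.4666,-0.8845); ey = (0.8845,0.4666)
P = B + -3.15·ex + -1.83·ey = (-2.1224,2.1911)

-2.12 2.19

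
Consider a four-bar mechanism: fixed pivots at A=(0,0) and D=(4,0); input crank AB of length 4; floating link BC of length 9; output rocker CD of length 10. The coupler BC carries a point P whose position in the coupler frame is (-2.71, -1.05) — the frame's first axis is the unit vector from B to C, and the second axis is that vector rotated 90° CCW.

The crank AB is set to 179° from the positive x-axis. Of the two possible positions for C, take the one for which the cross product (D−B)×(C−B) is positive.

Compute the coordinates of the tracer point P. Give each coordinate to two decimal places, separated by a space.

-3.87 -2.83

A=(0,0), D=(4.00,0)
B = A + 4.00·(cos179°, sin179°) = (-3.9994, 0.0698)
|BD| = 7.9997
circle(B,9.00) ∩ circle(D,10.00): a=2.8123, h=8.5493
  candidates: C₊=(-1.1126,8.5943) cross=68.392; C₋=(-1.2618,-8.5037) cross=-68.392
  mode + wants cross > 0 → take C=(-1.1126,8.5943) (cross=68.392)
ex = (C−B)/|BC| = (0.3208,0.9472); ey = (-0.9472,0.3208)
P = B + -2.71·ex + -1.05·ey = (-3.8741,-2.8338)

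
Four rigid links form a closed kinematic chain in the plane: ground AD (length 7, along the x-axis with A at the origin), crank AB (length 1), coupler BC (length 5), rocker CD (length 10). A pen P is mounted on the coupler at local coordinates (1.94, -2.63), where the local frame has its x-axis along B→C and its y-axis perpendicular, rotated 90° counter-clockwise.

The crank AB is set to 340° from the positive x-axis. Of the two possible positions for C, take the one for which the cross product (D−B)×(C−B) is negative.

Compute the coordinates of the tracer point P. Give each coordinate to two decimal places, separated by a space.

-2.33 -0.38

A=(0,0), D=(7.00,0)
B = A + 1.00·(cos340°, sin340°) = (0.9397, -0.3420)
|BD| = 6.0700
circle(B,5.00) ∩ circle(D,10.00): a=-3.1430, h=3.8886
  candidates: C₊=(-2.4174,3.3633) cross=23.604; C₋=(-1.9792,-4.4016) cross=-23.604
  mode - wants cross < 0 → take C=(-1.9792,-4.4016) (cross=-23.604)
ex = (C−B)/|BC| = (-0.5838,-0.8119); ey = (0.8119,-0.5838)
P = B + 1.94·ex + -2.63·ey = (-2.3282,-0.3818)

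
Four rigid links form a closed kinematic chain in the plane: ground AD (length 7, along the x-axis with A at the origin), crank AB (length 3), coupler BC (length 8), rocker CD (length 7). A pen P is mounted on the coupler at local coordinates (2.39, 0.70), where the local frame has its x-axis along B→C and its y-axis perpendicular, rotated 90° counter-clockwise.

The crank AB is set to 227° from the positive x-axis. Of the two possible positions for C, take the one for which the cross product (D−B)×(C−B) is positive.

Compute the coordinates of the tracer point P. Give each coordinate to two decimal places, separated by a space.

A=(0,0), D=(7.00,0)
B = A + 3.00·(cos227°, sin227°) = (-2.0460, -2.1941)
|BD| = 9.3083
circle(B,8.00) ∩ circle(D,7.00): a=5.4599, h=5.8472
  candidates: C₊=(1.8818,4.7753) cross=54.427; C₋=(4.6383,-6.5896) cross=-54.427
  mode + wants cross > 0 → take C=(1.8818,4.7753) (cross=54.427)
ex = (C−B)/|BC| = (0.4910,0.8712); ey = (-0.8712,0.4910)
P = B + 2.39·ex + 0.70·ey = (-1.4824,0.2317)

-1.48 0.23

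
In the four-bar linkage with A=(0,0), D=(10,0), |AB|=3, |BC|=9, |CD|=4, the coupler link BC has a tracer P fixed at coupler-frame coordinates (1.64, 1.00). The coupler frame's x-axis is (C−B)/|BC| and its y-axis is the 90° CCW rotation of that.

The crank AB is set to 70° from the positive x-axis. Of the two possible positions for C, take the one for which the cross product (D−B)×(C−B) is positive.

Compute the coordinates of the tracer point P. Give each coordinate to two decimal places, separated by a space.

2.52 4.03

A=(0,0), D=(10.00,0)
B = A + 3.00·(cos70°, sin70°) = (1.0261, 2.8191)
|BD| = 9.4063
circle(B,9.00) ∩ circle(D,4.00): a=8.1583, h=3.8003
  candidates: C₊=(9.9483,3.9997) cross=35.747; C₋=(7.6704,-3.2516) cross=-35.747
  mode + wants cross > 0 → take C=(9.9483,3.9997) (cross=35.747)
ex = (C−B)/|BC| = (0.9914,0.1312); ey = (-0.1312,0.9914)
P = B + 1.64·ex + 1.00·ey = (2.5207,4.0256)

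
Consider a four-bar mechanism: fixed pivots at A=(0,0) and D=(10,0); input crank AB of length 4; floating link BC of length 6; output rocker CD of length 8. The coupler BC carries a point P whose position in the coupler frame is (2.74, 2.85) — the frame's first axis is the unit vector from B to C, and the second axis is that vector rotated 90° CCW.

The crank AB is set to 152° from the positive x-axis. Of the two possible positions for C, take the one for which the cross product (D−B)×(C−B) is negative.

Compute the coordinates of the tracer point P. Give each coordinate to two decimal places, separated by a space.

0.09 3.46

A=(0,0), D=(10.00,0)
B = A + 4.00·(cos152°, sin152°) = (-3.5318, 1.8779)
|BD| = 13.6615
circle(B,6.00) ∩ circle(D,8.00): a=5.8060, h=1.5136
  candidates: C₊=(2.4271,2.5790) cross=20.678; C₋=(2.0110,-0.4194) cross=-20.678
  mode - wants cross < 0 → take C=(2.0110,-0.4194) (cross=-20.678)
ex = (C−B)/|BC| = (0.9238,-0.3829); ey = (0.3829,0.9238)
P = B + 2.74·ex + 2.85·ey = (0.0906,3.4616)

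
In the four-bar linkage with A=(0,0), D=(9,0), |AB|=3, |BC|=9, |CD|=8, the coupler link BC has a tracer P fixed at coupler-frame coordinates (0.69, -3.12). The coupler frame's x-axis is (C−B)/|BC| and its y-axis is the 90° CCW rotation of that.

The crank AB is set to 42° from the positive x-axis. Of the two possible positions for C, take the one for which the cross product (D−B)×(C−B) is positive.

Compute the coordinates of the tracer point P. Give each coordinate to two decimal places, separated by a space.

4.82 0.14

A=(0,0), D=(9.00,0)
B = A + 3.00·(cos42°, sin42°) = (2.2294, 2.0074)
|BD| = 7.0619
circle(B,9.00) ∩ circle(D,8.00): a=4.7346, h=7.6540
  candidates: C₊=(8.9444,7.9998) cross=54.052; C₋=(4.5930,-6.6767) cross=-54.052
  mode + wants cross > 0 → take C=(8.9444,7.9998) (cross=54.052)
ex = (C−B)/|BC| = (0.7461,0.6658); ey = (-0.6658,0.7461)
P = B + 0.69·ex + -3.12·ey = (4.8216,0.1390)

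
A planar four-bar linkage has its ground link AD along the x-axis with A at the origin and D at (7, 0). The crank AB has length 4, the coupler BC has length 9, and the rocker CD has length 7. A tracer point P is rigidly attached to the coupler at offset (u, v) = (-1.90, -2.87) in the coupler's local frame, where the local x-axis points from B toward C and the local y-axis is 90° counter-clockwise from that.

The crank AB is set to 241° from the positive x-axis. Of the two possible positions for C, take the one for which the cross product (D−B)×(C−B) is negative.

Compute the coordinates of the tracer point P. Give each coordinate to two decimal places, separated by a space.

A=(0,0), D=(7.00,0)
B = A + 4.00·(cos241°, sin241°) = (-1.9392, -3.4985)
|BD| = 9.5994
circle(B,9.00) ∩ circle(D,7.00): a=6.4665, h=6.2598
  candidates: C₊=(1.8012,4.6874) cross=60.090; C₋=(6.3639,-6.9710) cross=-60.090
  mode - wants cross < 0 → take C=(6.3639,-6.9710) (cross=-60.090)
ex = (C−B)/|BC| = (0.9226,-0.3858); ey = (0.3858,0.9226)
P = B + -1.90·ex + -2.87·ey = (-4.7995,-5.4131)

-4.80 -5.41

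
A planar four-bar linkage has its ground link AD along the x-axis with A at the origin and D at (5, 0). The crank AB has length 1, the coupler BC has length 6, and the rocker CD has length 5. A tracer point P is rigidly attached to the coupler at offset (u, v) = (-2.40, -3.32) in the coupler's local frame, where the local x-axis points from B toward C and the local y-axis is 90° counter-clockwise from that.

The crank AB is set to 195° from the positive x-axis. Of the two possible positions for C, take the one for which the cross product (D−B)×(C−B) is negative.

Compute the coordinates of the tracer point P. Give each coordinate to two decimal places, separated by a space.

-5.03 -0.78

A=(0,0), D=(5.00,0)
B = A + 1.00·(cos195°, sin195°) = (-0.9659, -0.2588)
|BD| = 5.9715
circle(B,6.00) ∩ circle(D,5.00): a=3.9068, h=4.5538
  candidates: C₊=(2.7398,4.4600) cross=27.193; C₋=(3.1346,-4.6390) cross=-27.193
  mode - wants cross < 0 → take C=(3.1346,-4.6390) (cross=-27.193)
ex = (C−B)/|BC| = (0.6834,-0.7300); ey = (0.7300,0.6834)
P = B + -2.40·ex + -3.32·ey = (-5.0298,-0.7757)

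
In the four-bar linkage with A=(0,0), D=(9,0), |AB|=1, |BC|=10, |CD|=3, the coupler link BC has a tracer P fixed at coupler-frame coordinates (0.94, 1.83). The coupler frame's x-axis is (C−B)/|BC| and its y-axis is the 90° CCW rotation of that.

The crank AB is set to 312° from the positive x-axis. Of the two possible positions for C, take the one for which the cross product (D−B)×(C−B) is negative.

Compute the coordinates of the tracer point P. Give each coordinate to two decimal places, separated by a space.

1.93 0.88

A=(0,0), D=(9.00,0)
B = A + 1.00·(cos312°, sin312°) = (0.6691, -0.7431)
|BD| = 8.3639
circle(B,10.00) ∩ circle(D,3.00): a=9.6220, h=2.7235
  candidates: C₊=(10.0111,2.8245) cross=22.779; C₋=(10.4950,-2.6009) cross=-22.779
  mode - wants cross < 0 → take C=(10.4950,-2.6009) (cross=-22.779)
ex = (C−B)/|BC| = (0.9826,-0.1858); ey = (0.1858,0.9826)
P = B + 0.94·ex + 1.83·ey = (1.9327,0.8804)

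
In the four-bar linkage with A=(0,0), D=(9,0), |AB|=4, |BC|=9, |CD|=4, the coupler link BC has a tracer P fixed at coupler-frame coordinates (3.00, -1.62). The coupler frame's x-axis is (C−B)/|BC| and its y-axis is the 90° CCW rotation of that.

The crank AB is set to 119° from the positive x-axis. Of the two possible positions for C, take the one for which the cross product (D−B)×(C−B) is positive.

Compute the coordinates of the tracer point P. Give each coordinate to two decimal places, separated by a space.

1.06 1.88

A=(0,0), D=(9.00,0)
B = A + 4.00·(cos119°, sin119°) = (-1.9392, 3.4985)
|BD| = 11.4850
circle(B,9.00) ∩ circle(D,4.00): a=8.5723, h=2.7415
  candidates: C₊=(7.0608,3.4985) cross=31.486; C₋=(5.3906,-1.7240) cross=-31.486
  mode + wants cross > 0 → take C=(7.0608,3.4985) (cross=31.486)
ex = (C−B)/|BC| = (1.0000,-0.0000); ey = (0.0000,1.0000)
P = B + 3.00·ex + -1.62·ey = (1.0608,1.8785)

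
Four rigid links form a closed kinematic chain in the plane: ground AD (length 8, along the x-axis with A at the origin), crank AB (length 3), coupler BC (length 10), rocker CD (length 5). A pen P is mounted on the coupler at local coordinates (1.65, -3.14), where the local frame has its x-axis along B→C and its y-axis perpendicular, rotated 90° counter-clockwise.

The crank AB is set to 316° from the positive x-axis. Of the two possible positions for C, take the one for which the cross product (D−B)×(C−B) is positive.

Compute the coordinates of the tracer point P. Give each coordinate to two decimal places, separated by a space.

A=(0,0), D=(8.00,0)
B = A + 3.00·(cos316°, sin316°) = (2.1580, -2.0840)
|BD| = 6.2026
circle(B,10.00) ∩ circle(D,5.00): a=9.1472, h=4.0409
  candidates: C₊=(9.4157,4.7954) cross=25.064; C₋=(12.1311,-2.8167) cross=-25.064
  mode + wants cross > 0 → take C=(9.4157,4.7954) (cross=25.064)
ex = (C−B)/|BC| = (0.7258,0.6879); ey = (-0.6879,0.7258)
P = B + 1.65·ex + -3.14·ey = (5.5157,-3.2278)

5.52 -3.23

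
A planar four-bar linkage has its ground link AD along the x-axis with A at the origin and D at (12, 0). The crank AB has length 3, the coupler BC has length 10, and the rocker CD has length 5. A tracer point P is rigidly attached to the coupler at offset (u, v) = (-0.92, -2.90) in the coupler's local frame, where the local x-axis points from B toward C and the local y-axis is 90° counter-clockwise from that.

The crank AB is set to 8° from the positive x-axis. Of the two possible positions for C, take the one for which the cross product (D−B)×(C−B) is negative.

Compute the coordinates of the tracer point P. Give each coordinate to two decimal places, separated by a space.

A=(0,0), D=(12.00,0)
B = A + 3.00·(cos8°, sin8°) = (2.9708, 0.4175)
|BD| = 9.0388
circle(B,10.00) ∩ circle(D,5.00): a=8.6682, h=4.9862
  candidates: C₊=(11.8601,4.9980) cross=45.070; C₋=(11.3994,-4.9638) cross=-45.070
  mode - wants cross < 0 → take C=(11.3994,-4.9638) (cross=-45.070)
ex = (C−B)/|BC| = (0.8429,-0.5381); ey = (0.5381,0.8429)
P = B + -0.92·ex + -2.90·ey = (0.6348,-1.5317)

0.63 -1.53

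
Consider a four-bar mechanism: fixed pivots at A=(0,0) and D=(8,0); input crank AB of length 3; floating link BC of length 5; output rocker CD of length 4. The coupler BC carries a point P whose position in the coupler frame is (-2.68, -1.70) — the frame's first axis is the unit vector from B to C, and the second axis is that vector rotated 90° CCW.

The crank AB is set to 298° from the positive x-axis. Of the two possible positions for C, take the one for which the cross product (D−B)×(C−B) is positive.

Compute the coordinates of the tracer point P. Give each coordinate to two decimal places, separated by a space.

A=(0,0), D=(8.00,0)
B = A + 3.00·(cos298°, sin298°) = (1.4084, -2.6488)
|BD| = 7.1039
circle(B,5.00) ∩ circle(D,4.00): a=4.1854, h=2.7354
  candidates: C₊=(4.2720,1.4499) cross=19.432; C₋=(6.3119,-3.6264) cross=-19.432
  mode + wants cross > 0 → take C=(4.2720,1.4499) (cross=19.432)
ex = (C−B)/|BC| = (0.5727,0.8197); ey = (-0.8197,0.5727)
P = B + -2.68·ex + -1.70·ey = (1.2671,-5.8194)

1.27 -5.82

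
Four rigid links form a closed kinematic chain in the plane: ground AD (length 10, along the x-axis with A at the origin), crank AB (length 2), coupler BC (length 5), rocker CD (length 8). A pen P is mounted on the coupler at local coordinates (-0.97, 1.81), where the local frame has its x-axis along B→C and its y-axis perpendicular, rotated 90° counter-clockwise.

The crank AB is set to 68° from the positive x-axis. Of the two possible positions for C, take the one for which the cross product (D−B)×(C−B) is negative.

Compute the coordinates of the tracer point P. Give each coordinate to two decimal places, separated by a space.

2.10 3.40

A=(0,0), D=(10.00,0)
B = A + 2.00·(cos68°, sin68°) = (0.7492, 1.8544)
|BD| = 9.4348
circle(B,5.00) ∩ circle(D,8.00): a=2.6506, h=4.2396
  candidates: C₊=(4.1814,5.4903) cross=40.000; C₋=(2.5148,-2.8235) cross=-40.000
  mode - wants cross < 0 → take C=(2.5148,-2.8235) (cross=-40.000)
ex = (C−B)/|BC| = (0.3531,-0.9356); ey = (0.9356,0.3531)
P = B + -0.97·ex + 1.81·ey = (2.1001,3.4010)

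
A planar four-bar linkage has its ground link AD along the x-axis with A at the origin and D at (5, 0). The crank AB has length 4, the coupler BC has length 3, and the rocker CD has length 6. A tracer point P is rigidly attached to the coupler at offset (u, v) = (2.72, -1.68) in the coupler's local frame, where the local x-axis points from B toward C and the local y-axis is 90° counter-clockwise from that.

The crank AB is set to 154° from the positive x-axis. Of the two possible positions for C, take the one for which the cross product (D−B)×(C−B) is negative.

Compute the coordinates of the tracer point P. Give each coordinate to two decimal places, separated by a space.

A=(0,0), D=(5.00,0)
B = A + 4.00·(cos154°, sin154°) = (-3.5952, 1.7535)
|BD| = 8.7722
circle(B,3.00) ∩ circle(D,6.00): a=2.8472, h=0.9454
  candidates: C₊=(-0.6165,2.1106) cross=8.293; C₋=(-0.9944,0.2581) cross=-8.293
  mode - wants cross < 0 → take C=(-0.9944,0.2581) (cross=-8.293)
ex = (C−B)/|BC| = (0.8669,-0.4985); ey = (0.4985,0.8669)
P = B + 2.72·ex + -1.68·ey = (-2.0746,-1.0587)

-2.07 -1.06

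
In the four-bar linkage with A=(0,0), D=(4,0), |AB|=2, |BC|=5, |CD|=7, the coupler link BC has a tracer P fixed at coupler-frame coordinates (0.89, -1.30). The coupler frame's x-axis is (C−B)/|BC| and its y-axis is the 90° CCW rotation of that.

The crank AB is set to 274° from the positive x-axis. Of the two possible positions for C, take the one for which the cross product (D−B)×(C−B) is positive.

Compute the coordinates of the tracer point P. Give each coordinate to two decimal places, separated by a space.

0.72 -0.53

A=(0,0), D=(4.00,0)
B = A + 2.00·(cos274°, sin274°) = (0.1395, -1.9951)
|BD| = 4.3456
circle(B,5.00) ∩ circle(D,7.00): a=-0.5887, h=4.9652
  candidates: C₊=(-2.6631,2.1456) cross=21.577; C₋=(1.8962,-6.6764) cross=-21.577
  mode + wants cross > 0 → take C=(-2.6631,2.1456) (cross=21.577)
ex = (C−B)/|BC| = (-0.5605,0.8281); ey = (-0.8281,-0.5605)
P = B + 0.89·ex + -1.30·ey = (0.7172,-0.5294)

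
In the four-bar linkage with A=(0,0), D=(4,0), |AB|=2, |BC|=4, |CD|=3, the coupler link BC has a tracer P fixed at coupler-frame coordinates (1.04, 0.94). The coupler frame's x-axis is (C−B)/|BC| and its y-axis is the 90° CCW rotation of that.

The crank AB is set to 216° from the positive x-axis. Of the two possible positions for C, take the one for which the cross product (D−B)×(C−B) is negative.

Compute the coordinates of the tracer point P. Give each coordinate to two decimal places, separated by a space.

A=(0,0), D=(4.00,0)
B = A + 2.00·(cos216°, sin216°) = (-1.6180, -1.1756)
|BD| = 5.7397
circle(B,4.00) ∩ circle(D,3.00): a=3.4796, h=1.9728
  candidates: C₊=(1.3838,1.4681) cross=11.324; C₋=(2.1919,-2.3939) cross=-11.324
  mode - wants cross < 0 → take C=(2.1919,-2.3939) (cross=-11.324)
ex = (C−B)/|BC| = (0.9525,-0.3046); ey = (0.3046,0.9525)
P = B + 1.04·ex + 0.94·ey = (-0.3411,-0.5970)

-0.34 -0.60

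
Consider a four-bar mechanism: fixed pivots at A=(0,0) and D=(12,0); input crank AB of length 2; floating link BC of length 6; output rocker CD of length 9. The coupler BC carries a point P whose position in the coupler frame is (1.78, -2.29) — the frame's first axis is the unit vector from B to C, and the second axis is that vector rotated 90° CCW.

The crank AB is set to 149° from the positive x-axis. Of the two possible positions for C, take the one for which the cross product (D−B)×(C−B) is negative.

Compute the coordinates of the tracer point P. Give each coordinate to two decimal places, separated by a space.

-1.49 -1.86

A=(0,0), D=(12.00,0)
B = A + 2.00·(cos149°, sin149°) = (-1.7143, 1.0301)
|BD| = 13.7530
circle(B,6.00) ∩ circle(D,9.00): a=5.2405, h=2.9219
  candidates: C₊=(3.7303,3.5513) cross=40.185; C₋=(3.2926,-2.2761) cross=-40.185
  mode - wants cross < 0 → take C=(3.2926,-2.2761) (cross=-40.185)
ex = (C−B)/|BC| = (0.8345,-0.5510); ey = (0.5510,0.8345)
P = B + 1.78·ex + -2.29·ey = (-1.4908,-1.8617)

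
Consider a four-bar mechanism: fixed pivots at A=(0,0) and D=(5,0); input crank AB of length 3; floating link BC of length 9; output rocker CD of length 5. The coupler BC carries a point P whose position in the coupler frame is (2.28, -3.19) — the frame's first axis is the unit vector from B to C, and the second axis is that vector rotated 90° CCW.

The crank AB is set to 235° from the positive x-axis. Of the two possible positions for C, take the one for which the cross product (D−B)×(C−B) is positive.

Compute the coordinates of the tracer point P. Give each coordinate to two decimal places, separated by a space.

A=(0,0), D=(5.00,0)
B = A + 3.00·(cos235°, sin235°) = (-1.7207, -2.4575)
|BD| = 7.1559
circle(B,9.00) ∩ circle(D,5.00): a=7.4908, h=4.9888
  candidates: C₊=(3.6013,4.8004) cross=35.699; C₋=(7.0277,-4.5704) cross=-35.699
  mode + wants cross > 0 → take C=(3.6013,4.8004) (cross=35.699)
ex = (C−B)/|BC| = (0.5913,0.8064); ey = (-0.8064,0.5913)
P = B + 2.28·ex + -3.19·ey = (2.2000,-2.5052)

2.20 -2.51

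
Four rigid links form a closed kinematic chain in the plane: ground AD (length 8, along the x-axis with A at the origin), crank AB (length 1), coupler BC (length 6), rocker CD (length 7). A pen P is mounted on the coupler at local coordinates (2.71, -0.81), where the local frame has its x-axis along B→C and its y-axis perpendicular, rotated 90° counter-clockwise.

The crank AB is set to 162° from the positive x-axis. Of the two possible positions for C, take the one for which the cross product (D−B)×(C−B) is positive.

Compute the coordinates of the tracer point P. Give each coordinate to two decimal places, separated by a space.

1.43 1.84

A=(0,0), D=(8.00,0)
B = A + 1.00·(cos162°, sin162°) = (-0.9511, 0.3090)
|BD| = 8.9564
circle(B,6.00) ∩ circle(D,7.00): a=3.7525, h=4.6818
  candidates: C₊=(2.9607,4.8585) cross=41.932; C₋=(2.6376,-4.4994) cross=-41.932
  mode + wants cross > 0 → take C=(2.9607,4.8585) (cross=41.932)
ex = (C−B)/|BC| = (0.6520,0.7583); ey = (-0.7583,0.6520)
P = B + 2.71·ex + -0.81·ey = (1.4299,1.8358)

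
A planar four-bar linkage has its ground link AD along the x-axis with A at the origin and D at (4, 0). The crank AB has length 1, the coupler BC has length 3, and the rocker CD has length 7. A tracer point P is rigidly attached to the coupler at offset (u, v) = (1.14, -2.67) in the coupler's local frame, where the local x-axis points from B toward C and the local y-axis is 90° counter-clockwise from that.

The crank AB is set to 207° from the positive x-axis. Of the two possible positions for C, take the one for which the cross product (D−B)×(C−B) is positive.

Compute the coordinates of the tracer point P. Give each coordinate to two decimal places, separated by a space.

A=(0,0), D=(4.00,0)
B = A + 1.00·(cos207°, sin207°) = (-0.8910, -0.4540)
|BD| = 4.9120
circle(B,3.00) ∩ circle(D,7.00): a=-1.6156, h=2.5278
  candidates: C₊=(-2.7333,1.9137) cross=12.417; C₋=(-2.2661,-3.1203) cross=-12.417
  mode + wants cross > 0 → take C=(-2.7333,1.9137) (cross=12.417)
ex = (C−B)/|BC| = (-0.6141,0.7892); ey = (-0.7892,-0.6141)
P = B + 1.14·ex + -2.67·ey = (0.5161,2.0854)

0.52 2.09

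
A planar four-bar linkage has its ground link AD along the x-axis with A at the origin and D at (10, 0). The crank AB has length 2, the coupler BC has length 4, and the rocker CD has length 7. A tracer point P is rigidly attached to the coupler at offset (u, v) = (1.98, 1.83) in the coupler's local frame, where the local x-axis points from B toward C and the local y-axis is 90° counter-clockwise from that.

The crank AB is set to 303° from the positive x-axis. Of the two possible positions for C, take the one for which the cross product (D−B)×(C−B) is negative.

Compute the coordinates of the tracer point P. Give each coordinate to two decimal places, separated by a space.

3.77 -1.39

A=(0,0), D=(10.00,0)
B = A + 2.00·(cos303°, sin303°) = (1.0893, -1.6773)
|BD| = 9.0672
circle(B,4.00) ∩ circle(D,7.00): a=2.7139, h=2.9385
  candidates: C₊=(3.2127,1.7125) cross=26.644; C₋=(4.2999,-4.0631) cross=-26.644
  mode - wants cross < 0 → take C=(4.2999,-4.0631) (cross=-26.644)
ex = (C−B)/|BC| = (0.8027,-0.5964); ey = (0.5964,0.8027)
P = B + 1.98·ex + 1.83·ey = (3.7700,-1.3894)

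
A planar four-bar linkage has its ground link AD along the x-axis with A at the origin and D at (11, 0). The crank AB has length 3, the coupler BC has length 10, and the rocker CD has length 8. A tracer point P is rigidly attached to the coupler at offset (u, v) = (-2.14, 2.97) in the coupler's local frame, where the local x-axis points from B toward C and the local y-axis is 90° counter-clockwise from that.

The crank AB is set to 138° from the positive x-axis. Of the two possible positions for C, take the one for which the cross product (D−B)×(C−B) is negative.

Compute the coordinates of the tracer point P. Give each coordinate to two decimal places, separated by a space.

-1.63 5.62

A=(0,0), D=(11.00,0)
B = A + 3.00·(cos138°, sin138°) = (-2.2294, 2.0074)
|BD| = 13.3809
circle(B,10.00) ∩ circle(D,8.00): a=8.0356, h=5.9522
  candidates: C₊=(6.6082,6.6867) cross=79.645; C₋=(4.8223,-5.0829) cross=-79.645
  mode - wants cross < 0 → take C=(4.8223,-5.0829) (cross=-79.645)
ex = (C−B)/|BC| = (0.7052,-0.7090); ey = (0.7090,0.7052)
P = B + -2.14·ex + 2.97·ey = (-1.6327,5.6191)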